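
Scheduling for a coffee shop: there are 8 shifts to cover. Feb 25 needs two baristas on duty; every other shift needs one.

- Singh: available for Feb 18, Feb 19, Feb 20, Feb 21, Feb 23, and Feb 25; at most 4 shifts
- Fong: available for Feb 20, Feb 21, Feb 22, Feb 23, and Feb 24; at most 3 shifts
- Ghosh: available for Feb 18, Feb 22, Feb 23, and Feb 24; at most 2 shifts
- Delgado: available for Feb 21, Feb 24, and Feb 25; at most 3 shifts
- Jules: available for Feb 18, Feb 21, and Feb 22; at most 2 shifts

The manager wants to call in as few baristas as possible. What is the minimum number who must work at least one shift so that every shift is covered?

9 slots to fill and no one can take more than 4, so at least ⌈9/4⌉ = 3 baristas are needed.
Singh, Fong, and Delgado alone can cover everything: Feb 18→Singh, Feb 19→Singh, Feb 20→Singh, Feb 21→Delgado, Feb 22→Fong, Feb 23→Fong, Feb 24→Fong, Feb 25→Singh+Delgado.

3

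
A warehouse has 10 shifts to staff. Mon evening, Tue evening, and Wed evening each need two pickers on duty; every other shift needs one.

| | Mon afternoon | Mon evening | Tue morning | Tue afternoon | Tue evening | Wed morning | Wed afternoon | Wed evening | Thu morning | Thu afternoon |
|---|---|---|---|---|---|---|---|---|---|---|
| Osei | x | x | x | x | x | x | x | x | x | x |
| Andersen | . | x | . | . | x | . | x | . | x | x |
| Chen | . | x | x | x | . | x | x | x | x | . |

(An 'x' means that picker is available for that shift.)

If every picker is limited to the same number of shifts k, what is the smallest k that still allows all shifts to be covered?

5

With 3 pickers and 13 worker-slots to fill, someone must work at least ⌈13/3⌉ = 5 shifts, so k ≥ 5.
k = 5 works: Mon afternoon→Osei, Mon evening→Andersen+Chen, Tue morning→Osei, Tue afternoon→Osei, Tue evening→Osei+Andersen, Wed morning→Chen, Wed afternoon→Andersen, Wed evening→Osei+Chen, Thu morning→Andersen, Thu afternoon→Andersen.
Loads: Osei 5, Andersen 5, Chen 3 — all ≤ 5.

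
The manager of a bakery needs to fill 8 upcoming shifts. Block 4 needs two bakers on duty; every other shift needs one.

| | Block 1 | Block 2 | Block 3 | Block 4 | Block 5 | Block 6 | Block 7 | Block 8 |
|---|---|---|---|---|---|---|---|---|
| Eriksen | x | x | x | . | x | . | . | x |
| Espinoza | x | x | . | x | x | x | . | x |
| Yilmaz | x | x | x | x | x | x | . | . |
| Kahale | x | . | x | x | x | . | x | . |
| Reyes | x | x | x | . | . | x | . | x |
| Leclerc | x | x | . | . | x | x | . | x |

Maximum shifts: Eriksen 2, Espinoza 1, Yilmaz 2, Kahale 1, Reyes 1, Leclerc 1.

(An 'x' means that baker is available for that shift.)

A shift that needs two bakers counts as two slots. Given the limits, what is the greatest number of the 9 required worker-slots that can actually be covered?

8

Total capacity across all bakers is 2+1+2+1+1+1 = 8, and 9 slots are needed, so at most 8 can be filled.
An assignment achieving 8: Block 2→Reyes, Block 3→Eriksen, Block 4→Espinoza+Yilmaz, Block 5→Leclerc, Block 6→Yilmaz, Block 7→Kahale, Block 8→Eriksen.
Loads: Eriksen 2/2, Espinoza 1/1, Yilmaz 2/2, Kahale 1/1, Reyes 1/1, Leclerc 1/1.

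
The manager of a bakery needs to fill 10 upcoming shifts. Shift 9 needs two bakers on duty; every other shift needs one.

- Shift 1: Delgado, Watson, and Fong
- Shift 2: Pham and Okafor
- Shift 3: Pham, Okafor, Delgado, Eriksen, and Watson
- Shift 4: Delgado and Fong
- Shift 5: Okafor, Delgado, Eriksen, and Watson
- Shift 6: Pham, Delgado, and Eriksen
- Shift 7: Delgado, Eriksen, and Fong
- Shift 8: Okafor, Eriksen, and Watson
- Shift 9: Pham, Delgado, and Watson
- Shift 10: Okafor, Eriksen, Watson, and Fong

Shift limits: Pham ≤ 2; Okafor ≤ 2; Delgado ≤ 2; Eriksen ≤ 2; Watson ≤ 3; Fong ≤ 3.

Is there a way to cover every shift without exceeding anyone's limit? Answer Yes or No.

Yes

One valid schedule: Shift 1→Delgado, Shift 2→Pham, Shift 3→Watson, Shift 4→Delgado, Shift 5→Okafor, Shift 6→Eriksen, Shift 7→Eriksen, Shift 8→Okafor, Shift 9→Pham+Watson, Shift 10→Watson.
Loads: Pham 2/2, Okafor 2/2, Delgado 2/2, Eriksen 2/2, Watson 3/3, Fong 0/3 — all within limits.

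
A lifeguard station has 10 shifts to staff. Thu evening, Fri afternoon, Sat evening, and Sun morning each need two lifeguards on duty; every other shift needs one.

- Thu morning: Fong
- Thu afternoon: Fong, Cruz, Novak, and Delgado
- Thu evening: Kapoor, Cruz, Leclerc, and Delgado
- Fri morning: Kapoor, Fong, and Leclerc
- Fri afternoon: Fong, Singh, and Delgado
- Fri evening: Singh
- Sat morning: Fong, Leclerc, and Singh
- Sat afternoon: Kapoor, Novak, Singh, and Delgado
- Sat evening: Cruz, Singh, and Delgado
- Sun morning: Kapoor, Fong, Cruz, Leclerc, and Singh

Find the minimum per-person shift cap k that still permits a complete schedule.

With 7 lifeguards and 14 worker-slots to fill, someone must work at least ⌈14/7⌉ = 2 shifts, so k ≥ 2.
k = 2 works: Thu morning→Fong, Thu afternoon→Novak, Thu evening→Kapoor+Delgado, Fri morning→Kapoor, Fri afternoon→Fong+Singh, Fri evening→Singh, Sat morning→Leclerc, Sat afternoon→Novak, Sat evening→Cruz+Delgado, Sun morning→Cruz+Leclerc.
Loads: Kapoor 2, Fong 2, Cruz 2, Novak 2, Leclerc 2, Singh 2, Delgado 2 — all ≤ 2.

2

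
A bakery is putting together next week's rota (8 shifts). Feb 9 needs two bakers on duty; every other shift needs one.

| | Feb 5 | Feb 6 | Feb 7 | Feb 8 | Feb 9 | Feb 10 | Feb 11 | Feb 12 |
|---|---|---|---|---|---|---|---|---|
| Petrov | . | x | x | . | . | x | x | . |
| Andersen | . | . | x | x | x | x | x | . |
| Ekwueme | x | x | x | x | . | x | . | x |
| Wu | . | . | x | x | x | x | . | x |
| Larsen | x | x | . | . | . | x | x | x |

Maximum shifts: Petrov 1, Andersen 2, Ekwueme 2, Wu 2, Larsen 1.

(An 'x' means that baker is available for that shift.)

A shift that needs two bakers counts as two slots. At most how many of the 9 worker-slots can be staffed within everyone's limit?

8

Total capacity across all bakers is 1+2+2+2+1 = 8, and 9 slots are needed, so at most 8 can be filled.
An assignment achieving 8: Feb 5→Ekwueme, Feb 6→Petrov, Feb 7→Wu, Feb 8→Andersen, Feb 9→Andersen+Wu, Feb 11→Larsen, Feb 12→Ekwueme.
Loads: Petrov 1/1, Andersen 2/2, Ekwueme 2/2, Wu 2/2, Larsen 1/1.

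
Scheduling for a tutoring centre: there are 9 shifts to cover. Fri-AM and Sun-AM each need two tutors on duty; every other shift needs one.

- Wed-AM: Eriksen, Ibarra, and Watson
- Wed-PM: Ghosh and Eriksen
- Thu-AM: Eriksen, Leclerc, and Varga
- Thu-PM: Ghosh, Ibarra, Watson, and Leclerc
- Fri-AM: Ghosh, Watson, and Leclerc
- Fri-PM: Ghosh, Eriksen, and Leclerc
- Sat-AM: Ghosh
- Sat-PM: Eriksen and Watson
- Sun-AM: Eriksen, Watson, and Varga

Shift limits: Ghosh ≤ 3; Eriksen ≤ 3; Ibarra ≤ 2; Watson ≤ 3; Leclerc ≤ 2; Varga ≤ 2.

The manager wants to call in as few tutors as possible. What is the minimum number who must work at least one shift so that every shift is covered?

11 slots to fill and no one can take more than 3, so at least ⌈11/3⌉ = 4 tutors are needed.
Ghosh, Eriksen, Ibarra, and Watson alone can cover everything: Wed-AM→Ibarra, Wed-PM→Ghosh, Thu-AM→Eriksen, Thu-PM→Ibarra, Fri-AM→Ghosh+Watson, Fri-PM→Eriksen, Sat-AM→Ghosh, Sat-PM→Watson, Sun-AM→Eriksen+Watson.

4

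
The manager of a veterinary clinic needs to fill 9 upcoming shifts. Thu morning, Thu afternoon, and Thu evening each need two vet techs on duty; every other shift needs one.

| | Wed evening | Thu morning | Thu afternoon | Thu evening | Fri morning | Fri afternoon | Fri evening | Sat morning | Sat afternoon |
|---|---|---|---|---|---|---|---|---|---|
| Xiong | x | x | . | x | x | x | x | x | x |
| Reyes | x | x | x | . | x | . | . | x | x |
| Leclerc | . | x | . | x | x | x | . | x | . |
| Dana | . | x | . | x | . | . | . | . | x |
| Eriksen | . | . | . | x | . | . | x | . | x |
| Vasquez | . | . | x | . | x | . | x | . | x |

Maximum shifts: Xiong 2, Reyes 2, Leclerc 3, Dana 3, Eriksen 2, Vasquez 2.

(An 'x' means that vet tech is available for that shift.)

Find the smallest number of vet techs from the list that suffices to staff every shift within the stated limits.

12 slots to fill and no one can take more than 3, so at least ⌈12/3⌉ = 4 vet techs are needed.
Any 4 vet techs together have capacity at most 3+3+2+2 = 10 < 12 slots, so 4 can never suffice.
Xiong, Reyes, Leclerc, Dana, and Vasquez alone can cover everything: Wed evening→Xiong, Thu morning→Leclerc+Dana, Thu afternoon→Reyes+Vasquez, Thu evening→Leclerc+Dana, Fri morning→Leclerc, Fri afternoon→Xiong, Fri evening→Vasquez, Sat morning→Reyes, Sat afternoon→Dana.

5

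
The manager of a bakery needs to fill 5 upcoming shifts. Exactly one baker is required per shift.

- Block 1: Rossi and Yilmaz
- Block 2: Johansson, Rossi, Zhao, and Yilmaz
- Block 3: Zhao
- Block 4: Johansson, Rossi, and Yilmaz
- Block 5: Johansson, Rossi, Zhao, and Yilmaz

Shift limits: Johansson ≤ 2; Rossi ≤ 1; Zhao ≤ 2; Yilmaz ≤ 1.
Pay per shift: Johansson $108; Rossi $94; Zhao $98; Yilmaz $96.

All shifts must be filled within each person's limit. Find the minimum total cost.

$494

Block 3 can only be covered by Zhao, so that assignment is forced.
Picking the cheapest available baker for each shift independently would cost $474, but that ignores the shift limits.
An optimal schedule: Block 1→Rossi, Block 2→Zhao, Block 3→Zhao, Block 4→Yilmaz, Block 5→Johansson.
Total: 94 + 98 + 98 + 96 + 108 = $494.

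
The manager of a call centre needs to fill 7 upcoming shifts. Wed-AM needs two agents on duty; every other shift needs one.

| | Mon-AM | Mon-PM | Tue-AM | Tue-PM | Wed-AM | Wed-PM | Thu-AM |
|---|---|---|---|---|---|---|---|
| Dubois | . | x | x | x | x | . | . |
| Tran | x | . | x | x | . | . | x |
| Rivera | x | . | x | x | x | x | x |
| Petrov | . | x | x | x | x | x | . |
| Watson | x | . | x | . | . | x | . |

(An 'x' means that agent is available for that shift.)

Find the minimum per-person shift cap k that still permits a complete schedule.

2

With 5 agents and 8 worker-slots to fill, someone must work at least ⌈8/5⌉ = 2 shifts, so k ≥ 2.
k = 2 works: Mon-AM→Tran, Mon-PM→Dubois, Tue-AM→Petrov, Tue-PM→Petrov, Wed-AM→Dubois+Rivera, Wed-PM→Rivera, Thu-AM→Tran.
Loads: Dubois 2, Tran 2, Rivera 2, Petrov 2, Watson 0 — all ≤ 2.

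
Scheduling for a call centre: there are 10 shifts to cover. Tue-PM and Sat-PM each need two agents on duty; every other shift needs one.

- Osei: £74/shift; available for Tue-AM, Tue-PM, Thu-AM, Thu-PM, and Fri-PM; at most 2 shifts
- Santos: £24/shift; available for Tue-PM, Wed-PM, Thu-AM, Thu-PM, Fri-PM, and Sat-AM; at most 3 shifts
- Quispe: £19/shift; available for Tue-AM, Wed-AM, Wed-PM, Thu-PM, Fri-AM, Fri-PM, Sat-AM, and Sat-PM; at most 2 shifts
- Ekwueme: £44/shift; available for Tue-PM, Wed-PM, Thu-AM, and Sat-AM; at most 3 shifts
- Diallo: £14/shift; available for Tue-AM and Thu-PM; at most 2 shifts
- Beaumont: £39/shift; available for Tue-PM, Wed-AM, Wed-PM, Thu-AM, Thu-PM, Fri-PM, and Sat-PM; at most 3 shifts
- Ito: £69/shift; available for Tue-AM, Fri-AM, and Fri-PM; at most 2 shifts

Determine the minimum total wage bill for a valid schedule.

Sat-PM can only be covered by Quispe and Beaumont, so that assignment is forced.
Picking the cheapest available agent for each shift independently would cost £268, but that ignores the shift limits.
An optimal schedule: Tue-AM→Diallo, Tue-PM→Beaumont+Ekwueme, Wed-AM→Beaumont, Wed-PM→Santos, Thu-AM→Ekwueme, Thu-PM→Diallo, Fri-AM→Quispe, Fri-PM→Santos, Sat-AM→Santos, Sat-PM→Quispe+Beaumont.
Total: 14 + 39 + 44 + 39 + 24 + 44 + 14 + 19 + 24 + 24 + 19 + 39 = £343.

£343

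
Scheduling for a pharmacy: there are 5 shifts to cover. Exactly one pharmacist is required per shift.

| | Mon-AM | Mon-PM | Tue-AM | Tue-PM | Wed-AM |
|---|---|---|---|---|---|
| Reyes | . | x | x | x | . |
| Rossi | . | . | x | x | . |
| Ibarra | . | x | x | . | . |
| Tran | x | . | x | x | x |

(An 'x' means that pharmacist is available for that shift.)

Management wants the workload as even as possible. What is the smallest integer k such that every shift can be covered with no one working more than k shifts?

With 4 pharmacists and 5 worker-slots to fill, someone must work at least ⌈5/4⌉ = 2 shifts, so k ≥ 2.
k = 2 works: Mon-AM→Tran, Mon-PM→Reyes, Tue-AM→Rossi, Tue-PM→Reyes, Wed-AM→Tran.
Loads: Reyes 2, Rossi 1, Ibarra 0, Tran 2 — all ≤ 2.

2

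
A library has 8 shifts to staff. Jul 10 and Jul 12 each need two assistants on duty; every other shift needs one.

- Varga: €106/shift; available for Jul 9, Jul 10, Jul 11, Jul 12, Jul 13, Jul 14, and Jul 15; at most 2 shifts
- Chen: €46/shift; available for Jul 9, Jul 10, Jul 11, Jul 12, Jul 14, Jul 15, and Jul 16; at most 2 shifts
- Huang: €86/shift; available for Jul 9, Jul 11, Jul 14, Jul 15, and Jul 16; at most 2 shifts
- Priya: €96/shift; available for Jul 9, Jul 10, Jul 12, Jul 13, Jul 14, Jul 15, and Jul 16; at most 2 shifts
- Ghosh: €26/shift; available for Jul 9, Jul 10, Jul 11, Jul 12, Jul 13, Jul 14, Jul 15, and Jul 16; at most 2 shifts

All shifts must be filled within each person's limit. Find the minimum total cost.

Picking the cheapest available assistant for each shift independently would cost €300, but that ignores the shift limits.
An optimal schedule: Jul 9→Chen, Jul 10→Priya+Ghosh, Jul 11→Varga, Jul 12→Priya+Ghosh, Jul 13→Varga, Jul 14→Huang, Jul 15→Huang, Jul 16→Chen.
Total: 46 + 96 + 26 + 106 + 96 + 26 + 106 + 86 + 86 + 46 = €720.

€720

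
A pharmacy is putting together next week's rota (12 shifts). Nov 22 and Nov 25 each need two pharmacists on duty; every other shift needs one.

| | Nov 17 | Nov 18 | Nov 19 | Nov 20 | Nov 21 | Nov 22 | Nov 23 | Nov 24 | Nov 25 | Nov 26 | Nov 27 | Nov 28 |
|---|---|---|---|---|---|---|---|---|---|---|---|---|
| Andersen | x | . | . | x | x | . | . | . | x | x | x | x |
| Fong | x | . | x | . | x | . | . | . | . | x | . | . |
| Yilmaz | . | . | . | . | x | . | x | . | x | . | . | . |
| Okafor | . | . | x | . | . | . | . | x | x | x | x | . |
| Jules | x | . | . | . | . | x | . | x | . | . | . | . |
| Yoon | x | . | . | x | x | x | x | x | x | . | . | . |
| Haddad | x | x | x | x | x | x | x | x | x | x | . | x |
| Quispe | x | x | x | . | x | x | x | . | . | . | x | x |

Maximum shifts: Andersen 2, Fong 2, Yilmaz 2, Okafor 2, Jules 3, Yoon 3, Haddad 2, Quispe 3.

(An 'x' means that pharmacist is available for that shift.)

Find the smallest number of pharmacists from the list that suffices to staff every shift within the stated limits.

6

14 slots to fill and no one can take more than 3, so at least ⌈14/3⌉ = 5 pharmacists are needed.
Any 5 pharmacists together have capacity at most 3+3+3+2+2 = 13 < 14 slots, so 5 can never suffice.
Andersen, Fong, Yilmaz, Okafor, Jules, and Quispe alone can cover everything: Nov 17→Jules, Nov 18→Quispe, Nov 19→Fong, Nov 20→Andersen, Nov 21→Quispe, Nov 22→Jules+Quispe, Nov 23→Yilmaz, Nov 24→Jules, Nov 25→Yilmaz+Okafor, Nov 26→Fong, Nov 27→Okafor, Nov 28→Andersen.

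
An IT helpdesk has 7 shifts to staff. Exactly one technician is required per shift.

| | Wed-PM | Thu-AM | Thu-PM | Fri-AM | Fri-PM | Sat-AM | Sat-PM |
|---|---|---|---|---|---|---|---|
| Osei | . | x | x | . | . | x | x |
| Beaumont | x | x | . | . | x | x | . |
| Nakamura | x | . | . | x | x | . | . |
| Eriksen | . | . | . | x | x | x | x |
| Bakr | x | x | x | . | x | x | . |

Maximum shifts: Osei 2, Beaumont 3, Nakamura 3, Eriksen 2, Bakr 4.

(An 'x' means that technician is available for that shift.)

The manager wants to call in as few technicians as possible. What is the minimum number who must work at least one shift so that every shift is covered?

7 slots to fill and no one can take more than 4, so at least ⌈7/4⌉ = 2 technicians are needed.
No set of 2 technicians can cover every shift (each such set leaves at least one shift with no one available or exceeds a cap).
Osei, Beaumont, and Nakamura alone can cover everything: Wed-PM→Beaumont, Thu-AM→Beaumont, Thu-PM→Osei, Fri-AM→Nakamura, Fri-PM→Nakamura, Sat-AM→Beaumont, Sat-PM→Osei.

3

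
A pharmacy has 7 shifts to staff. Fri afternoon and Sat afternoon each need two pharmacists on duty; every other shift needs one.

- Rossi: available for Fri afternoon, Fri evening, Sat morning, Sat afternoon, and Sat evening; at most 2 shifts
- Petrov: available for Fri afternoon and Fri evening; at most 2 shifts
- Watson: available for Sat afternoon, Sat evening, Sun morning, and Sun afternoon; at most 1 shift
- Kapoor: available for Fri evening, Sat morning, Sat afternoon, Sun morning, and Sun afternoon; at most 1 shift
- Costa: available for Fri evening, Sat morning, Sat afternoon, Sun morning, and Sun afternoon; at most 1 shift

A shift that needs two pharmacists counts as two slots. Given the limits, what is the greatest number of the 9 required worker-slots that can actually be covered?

Total capacity across all pharmacists is 2+2+1+1+1 = 7, and 9 slots are needed, so at most 7 can be filled.
An assignment achieving 7: Fri afternoon→Rossi+Petrov, Fri evening→Petrov, Sat morning→Kapoor, Sat evening→Rossi, Sun morning→Watson, Sun afternoon→Costa.
Loads: Rossi 2/2, Petrov 2/2, Watson 1/1, Kapoor 1/1, Costa 1/1.

7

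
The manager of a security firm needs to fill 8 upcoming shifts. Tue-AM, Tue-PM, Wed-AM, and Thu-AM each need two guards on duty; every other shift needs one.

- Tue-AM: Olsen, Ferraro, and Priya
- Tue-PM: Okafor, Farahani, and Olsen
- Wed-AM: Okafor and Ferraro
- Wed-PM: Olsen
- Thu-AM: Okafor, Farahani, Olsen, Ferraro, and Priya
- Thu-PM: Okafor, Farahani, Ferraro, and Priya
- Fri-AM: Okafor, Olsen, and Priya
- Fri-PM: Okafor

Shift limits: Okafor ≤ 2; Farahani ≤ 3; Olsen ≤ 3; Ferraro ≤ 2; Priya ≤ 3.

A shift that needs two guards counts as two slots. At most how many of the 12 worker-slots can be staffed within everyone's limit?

Total capacity across all guards is 2+3+3+2+3 = 13, and 12 slots are needed, so at most 12 can be filled.
An assignment achieving 12: Tue-AM→Olsen+Ferraro, Tue-PM→Farahani+Olsen, Wed-AM→Okafor+Ferraro, Wed-PM→Olsen, Thu-AM→Farahani+Priya, Thu-PM→Farahani, Fri-AM→Priya, Fri-PM→Okafor.
Loads: Okafor 2/2, Farahani 3/3, Olsen 3/3, Ferraro 2/2, Priya 2/3.

12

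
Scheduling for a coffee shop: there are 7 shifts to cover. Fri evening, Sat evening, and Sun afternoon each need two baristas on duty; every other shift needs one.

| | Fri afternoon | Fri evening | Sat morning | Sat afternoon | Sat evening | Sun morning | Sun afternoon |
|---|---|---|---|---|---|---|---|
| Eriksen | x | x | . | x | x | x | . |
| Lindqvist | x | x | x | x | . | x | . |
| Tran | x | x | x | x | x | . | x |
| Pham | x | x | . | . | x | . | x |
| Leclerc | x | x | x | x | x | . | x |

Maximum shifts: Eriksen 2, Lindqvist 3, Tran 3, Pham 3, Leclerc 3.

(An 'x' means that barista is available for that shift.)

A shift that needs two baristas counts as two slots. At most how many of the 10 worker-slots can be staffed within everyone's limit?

Total capacity across all baristas is 2+3+3+3+3 = 14, and 10 slots are needed, so at most 10 can be filled.
An assignment achieving 10: Fri afternoon→Lindqvist, Fri evening→Lindqvist+Tran, Sat morning→Lindqvist, Sat afternoon→Eriksen, Sat evening→Tran+Pham, Sun morning→Eriksen, Sun afternoon→Tran+Pham.
Loads: Eriksen 2/2, Lindqvist 3/3, Tran 3/3, Pham 2/3, Leclerc 0/3.

10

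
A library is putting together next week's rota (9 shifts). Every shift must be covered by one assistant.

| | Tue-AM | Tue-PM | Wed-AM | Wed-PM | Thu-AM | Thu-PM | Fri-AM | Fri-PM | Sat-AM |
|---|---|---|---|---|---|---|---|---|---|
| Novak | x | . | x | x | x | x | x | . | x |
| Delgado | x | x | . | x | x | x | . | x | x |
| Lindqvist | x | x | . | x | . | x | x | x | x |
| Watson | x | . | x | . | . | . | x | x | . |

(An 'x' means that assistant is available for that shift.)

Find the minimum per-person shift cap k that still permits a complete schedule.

With 4 assistants and 9 worker-slots to fill, someone must work at least ⌈9/4⌉ = 3 shifts, so k ≥ 3.
k = 3 works: Tue-AM→Lindqvist, Tue-PM→Delgado, Wed-AM→Novak, Wed-PM→Novak, Thu-AM→Novak, Thu-PM→Delgado, Fri-AM→Lindqvist, Fri-PM→Delgado, Sat-AM→Lindqvist.
Loads: Novak 3, Delgado 3, Lindqvist 3, Watson 0 — all ≤ 3.

3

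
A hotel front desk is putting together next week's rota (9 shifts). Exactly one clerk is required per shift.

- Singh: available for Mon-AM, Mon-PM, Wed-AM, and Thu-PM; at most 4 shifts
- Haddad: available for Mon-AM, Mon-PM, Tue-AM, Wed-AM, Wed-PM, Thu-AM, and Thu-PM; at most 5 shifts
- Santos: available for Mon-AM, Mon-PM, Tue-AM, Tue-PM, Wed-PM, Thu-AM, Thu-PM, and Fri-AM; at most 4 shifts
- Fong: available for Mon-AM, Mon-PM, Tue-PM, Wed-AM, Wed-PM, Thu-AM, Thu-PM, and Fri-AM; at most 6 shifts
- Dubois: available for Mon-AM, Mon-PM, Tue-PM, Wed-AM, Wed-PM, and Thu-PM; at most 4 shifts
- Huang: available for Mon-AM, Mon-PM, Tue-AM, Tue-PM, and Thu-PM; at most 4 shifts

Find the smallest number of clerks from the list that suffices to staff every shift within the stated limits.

2

9 slots to fill and no one can take more than 6, so at least ⌈9/6⌉ = 2 clerks are needed.
Haddad and Santos alone can cover everything: Mon-AM→Haddad, Mon-PM→Haddad, Tue-AM→Haddad, Tue-PM→Santos, Wed-AM→Haddad, Wed-PM→Haddad, Thu-AM→Santos, Thu-PM→Santos, Fri-AM→Santos.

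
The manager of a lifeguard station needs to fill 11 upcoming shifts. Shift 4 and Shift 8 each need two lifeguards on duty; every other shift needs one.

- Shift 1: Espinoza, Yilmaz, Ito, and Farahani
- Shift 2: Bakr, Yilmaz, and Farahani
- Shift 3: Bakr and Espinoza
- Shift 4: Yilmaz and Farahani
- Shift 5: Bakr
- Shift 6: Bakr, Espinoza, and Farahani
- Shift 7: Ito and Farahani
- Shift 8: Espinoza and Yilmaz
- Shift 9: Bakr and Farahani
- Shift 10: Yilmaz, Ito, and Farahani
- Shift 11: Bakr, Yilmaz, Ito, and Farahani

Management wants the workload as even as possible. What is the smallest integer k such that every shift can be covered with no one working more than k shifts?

With 5 lifeguards and 13 worker-slots to fill, someone must work at least ⌈13/5⌉ = 3 shifts, so k ≥ 3.
k = 3 works: Shift 1→Espinoza, Shift 2→Yilmaz, Shift 3→Bakr, Shift 4→Yilmaz+Farahani, Shift 5→Bakr, Shift 6→Espinoza, Shift 7→Ito, Shift 8→Espinoza+Yilmaz, Shift 9→Bakr, Shift 10→Ito, Shift 11→Ito.
Loads: Bakr 3, Espinoza 3, Yilmaz 3, Ito 3, Farahani 1 — all ≤ 3.

3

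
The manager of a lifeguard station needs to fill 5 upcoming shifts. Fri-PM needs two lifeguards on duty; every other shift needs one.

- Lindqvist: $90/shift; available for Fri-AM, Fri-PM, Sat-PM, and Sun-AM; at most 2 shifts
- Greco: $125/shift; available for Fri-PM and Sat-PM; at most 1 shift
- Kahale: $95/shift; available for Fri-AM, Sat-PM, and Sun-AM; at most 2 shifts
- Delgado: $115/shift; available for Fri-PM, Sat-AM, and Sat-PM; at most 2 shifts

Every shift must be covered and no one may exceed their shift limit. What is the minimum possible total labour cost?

Sat-AM can only be covered by Delgado, so that assignment is forced.
Picking the cheapest available lifeguard for each shift independently would cost $590, but that ignores the shift limits.
An optimal schedule: Fri-AM→Lindqvist, Fri-PM→Lindqvist+Delgado, Sat-AM→Delgado, Sat-PM→Kahale, Sun-AM→Kahale.
Total: 90 + 90 + 115 + 115 + 95 + 95 = $600.

$600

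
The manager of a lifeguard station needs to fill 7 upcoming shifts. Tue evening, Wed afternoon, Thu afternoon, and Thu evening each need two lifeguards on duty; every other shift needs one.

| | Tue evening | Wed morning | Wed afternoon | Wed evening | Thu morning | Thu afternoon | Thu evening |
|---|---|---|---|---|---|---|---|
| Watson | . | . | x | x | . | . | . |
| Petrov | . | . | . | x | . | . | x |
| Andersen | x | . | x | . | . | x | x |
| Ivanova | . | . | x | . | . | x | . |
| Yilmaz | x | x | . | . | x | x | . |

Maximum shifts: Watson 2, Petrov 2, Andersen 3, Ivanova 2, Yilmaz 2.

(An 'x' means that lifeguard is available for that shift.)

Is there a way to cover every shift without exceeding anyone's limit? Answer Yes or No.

Total capacity is 11 and 11 slots are needed, so capacity alone doesn't rule it out.
Shifts {Tue evening, Wed morning, Thu morning} need 4 worker-slots in total, but the lifeguards available for any of those shifts (Andersen and Yilmaz) can supply at most 3 among them. So no valid schedule exists.

No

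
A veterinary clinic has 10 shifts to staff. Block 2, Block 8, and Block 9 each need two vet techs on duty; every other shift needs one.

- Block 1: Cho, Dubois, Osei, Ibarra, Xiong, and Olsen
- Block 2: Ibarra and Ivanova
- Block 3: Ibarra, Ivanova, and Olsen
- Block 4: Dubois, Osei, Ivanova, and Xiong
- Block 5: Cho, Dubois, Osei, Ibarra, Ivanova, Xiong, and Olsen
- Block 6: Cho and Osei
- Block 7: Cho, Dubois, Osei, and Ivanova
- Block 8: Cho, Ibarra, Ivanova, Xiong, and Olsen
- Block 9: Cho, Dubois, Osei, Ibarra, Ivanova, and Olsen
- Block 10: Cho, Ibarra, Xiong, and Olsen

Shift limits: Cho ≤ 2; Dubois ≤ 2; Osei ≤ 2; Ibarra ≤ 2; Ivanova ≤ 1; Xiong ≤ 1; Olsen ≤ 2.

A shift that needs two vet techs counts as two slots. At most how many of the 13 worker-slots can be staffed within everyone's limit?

Total capacity across all vet techs is 2+2+2+2+1+1+2 = 12, and 13 slots are needed, so at most 12 can be filled.
An assignment achieving 12: Block 1→Dubois, Block 2→Ibarra+Ivanova, Block 3→Ibarra, Block 4→Dubois, Block 5→Osei, Block 6→Cho, Block 7→Cho, Block 8→Olsen, Block 9→Osei+Olsen, Block 10→Xiong.
Loads: Cho 2/2, Dubois 2/2, Osei 2/2, Ibarra 2/2, Ivanova 1/1, Xiong 1/1, Olsen 2/2.

12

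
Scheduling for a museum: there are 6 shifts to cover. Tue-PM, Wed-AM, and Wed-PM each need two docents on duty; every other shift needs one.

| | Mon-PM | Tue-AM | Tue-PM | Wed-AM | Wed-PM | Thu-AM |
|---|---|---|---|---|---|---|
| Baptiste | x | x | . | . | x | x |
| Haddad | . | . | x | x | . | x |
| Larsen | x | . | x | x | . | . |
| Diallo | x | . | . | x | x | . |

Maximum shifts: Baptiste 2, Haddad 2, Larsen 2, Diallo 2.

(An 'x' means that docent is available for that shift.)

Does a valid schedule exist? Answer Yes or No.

Total capacity is 2+2+2+2 = 8 but 9 worker-slots are needed — infeasible.

No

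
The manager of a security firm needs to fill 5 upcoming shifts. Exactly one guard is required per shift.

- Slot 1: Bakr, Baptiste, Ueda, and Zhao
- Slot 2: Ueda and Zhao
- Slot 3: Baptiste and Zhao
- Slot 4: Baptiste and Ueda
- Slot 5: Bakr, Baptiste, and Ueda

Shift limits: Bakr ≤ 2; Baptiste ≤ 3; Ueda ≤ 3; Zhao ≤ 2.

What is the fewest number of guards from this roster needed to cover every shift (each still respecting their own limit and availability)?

2

5 slots to fill and no one can take more than 3, so at least ⌈5/3⌉ = 2 guards are needed.
Baptiste and Ueda alone can cover everything: Slot 1→Baptiste, Slot 2→Ueda, Slot 3→Baptiste, Slot 4→Baptiste, Slot 5→Ueda.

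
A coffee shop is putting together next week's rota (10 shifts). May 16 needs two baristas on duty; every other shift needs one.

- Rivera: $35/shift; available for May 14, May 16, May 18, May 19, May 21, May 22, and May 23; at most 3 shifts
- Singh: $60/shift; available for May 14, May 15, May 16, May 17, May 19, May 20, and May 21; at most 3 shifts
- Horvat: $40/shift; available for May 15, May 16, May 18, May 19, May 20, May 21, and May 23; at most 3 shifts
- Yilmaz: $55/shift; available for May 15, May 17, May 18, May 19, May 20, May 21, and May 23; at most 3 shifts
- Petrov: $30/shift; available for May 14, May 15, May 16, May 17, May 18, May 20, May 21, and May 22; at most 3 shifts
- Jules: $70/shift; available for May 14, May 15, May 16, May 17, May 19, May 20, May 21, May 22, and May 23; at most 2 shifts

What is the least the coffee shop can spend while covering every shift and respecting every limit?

Picking the cheapest available barista for each shift independently would cost $345, but that ignores the shift limits.
An optimal schedule: May 14→Petrov, May 15→Horvat, May 16→Rivera+Horvat, May 17→Petrov, May 18→Rivera, May 19→Horvat, May 20→Yilmaz, May 21→Yilmaz, May 22→Petrov, May 23→Rivera.
Total: 30 + 40 + 35 + 40 + 30 + 35 + 40 + 55 + 55 + 30 + 35 = $425.

$425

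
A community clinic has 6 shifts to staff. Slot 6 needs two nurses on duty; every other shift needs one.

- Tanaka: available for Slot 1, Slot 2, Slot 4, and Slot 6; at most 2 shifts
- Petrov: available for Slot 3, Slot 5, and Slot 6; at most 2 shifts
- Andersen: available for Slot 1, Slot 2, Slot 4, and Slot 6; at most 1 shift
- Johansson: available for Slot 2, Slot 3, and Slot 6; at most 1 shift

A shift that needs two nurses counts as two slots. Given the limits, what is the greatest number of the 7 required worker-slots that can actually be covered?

6

Total capacity across all nurses is 2+2+1+1 = 6, and 7 slots are needed, so at most 6 can be filled.
An assignment achieving 6: Slot 1→Tanaka, Slot 2→Andersen, Slot 3→Petrov, Slot 4→Tanaka, Slot 5→Petrov, Slot 6→Johansson.
Loads: Tanaka 2/2, Petrov 2/2, Andersen 1/1, Johansson 1/1.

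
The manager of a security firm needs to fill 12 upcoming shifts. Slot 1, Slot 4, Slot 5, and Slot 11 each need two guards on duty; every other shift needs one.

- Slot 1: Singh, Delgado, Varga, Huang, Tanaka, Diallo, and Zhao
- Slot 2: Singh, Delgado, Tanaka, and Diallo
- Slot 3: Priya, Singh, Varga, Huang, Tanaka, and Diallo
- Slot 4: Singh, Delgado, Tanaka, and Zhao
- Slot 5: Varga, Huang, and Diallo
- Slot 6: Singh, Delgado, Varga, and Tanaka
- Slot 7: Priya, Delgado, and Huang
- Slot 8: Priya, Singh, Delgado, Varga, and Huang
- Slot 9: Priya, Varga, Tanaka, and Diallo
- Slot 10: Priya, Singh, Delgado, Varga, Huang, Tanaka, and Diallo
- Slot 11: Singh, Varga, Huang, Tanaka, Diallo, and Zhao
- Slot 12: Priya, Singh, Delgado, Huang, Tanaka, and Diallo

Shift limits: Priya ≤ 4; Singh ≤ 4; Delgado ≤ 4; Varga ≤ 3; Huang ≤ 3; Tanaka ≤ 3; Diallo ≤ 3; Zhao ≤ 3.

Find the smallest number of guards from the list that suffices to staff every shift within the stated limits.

16 slots to fill and no one can take more than 4, so at least ⌈16/4⌉ = 4 guards are needed.
Any 4 guards together have capacity at most 4+4+4+3 = 15 < 16 slots, so 4 can never suffice.
Priya, Singh, Delgado, Varga, and Huang alone can cover everything: Slot 1→Delgado+Varga, Slot 2→Singh, Slot 3→Priya, Slot 4→Singh+Delgado, Slot 5→Varga+Huang, Slot 6→Singh, Slot 7→Priya, Slot 8→Delgado, Slot 9→Priya, Slot 10→Delgado, Slot 11→Singh+Varga, Slot 12→Priya.

5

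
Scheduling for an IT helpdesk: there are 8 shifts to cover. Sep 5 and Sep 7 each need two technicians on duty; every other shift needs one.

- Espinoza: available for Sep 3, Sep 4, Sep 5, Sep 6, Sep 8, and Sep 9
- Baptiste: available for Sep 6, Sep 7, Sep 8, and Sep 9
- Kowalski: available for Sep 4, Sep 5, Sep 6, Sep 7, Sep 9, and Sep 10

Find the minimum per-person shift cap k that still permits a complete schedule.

4

With 3 technicians and 10 worker-slots to fill, someone must work at least ⌈10/3⌉ = 4 shifts, so k ≥ 4.
k = 4 works: Sep 3→Espinoza, Sep 4→Espinoza, Sep 5→Espinoza+Kowalski, Sep 6→Baptiste, Sep 7→Baptiste+Kowalski, Sep 8→Espinoza, Sep 9→Baptiste, Sep 10→Kowalski.
Loads: Espinoza 4, Baptiste 3, Kowalski 3 — all ≤ 4.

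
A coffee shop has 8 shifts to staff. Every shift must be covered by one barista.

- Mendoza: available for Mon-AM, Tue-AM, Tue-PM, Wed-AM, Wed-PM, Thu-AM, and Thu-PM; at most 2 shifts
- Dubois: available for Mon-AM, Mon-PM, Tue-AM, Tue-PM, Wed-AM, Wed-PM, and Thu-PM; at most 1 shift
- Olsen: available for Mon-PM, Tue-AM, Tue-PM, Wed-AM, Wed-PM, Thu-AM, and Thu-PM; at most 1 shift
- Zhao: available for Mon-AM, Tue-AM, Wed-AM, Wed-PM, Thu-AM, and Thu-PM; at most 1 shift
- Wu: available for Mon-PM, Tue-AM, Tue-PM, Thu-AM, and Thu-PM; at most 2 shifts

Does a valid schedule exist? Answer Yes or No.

Total capacity is 2+1+1+1+2 = 7 but 8 worker-slots are needed — infeasible.

No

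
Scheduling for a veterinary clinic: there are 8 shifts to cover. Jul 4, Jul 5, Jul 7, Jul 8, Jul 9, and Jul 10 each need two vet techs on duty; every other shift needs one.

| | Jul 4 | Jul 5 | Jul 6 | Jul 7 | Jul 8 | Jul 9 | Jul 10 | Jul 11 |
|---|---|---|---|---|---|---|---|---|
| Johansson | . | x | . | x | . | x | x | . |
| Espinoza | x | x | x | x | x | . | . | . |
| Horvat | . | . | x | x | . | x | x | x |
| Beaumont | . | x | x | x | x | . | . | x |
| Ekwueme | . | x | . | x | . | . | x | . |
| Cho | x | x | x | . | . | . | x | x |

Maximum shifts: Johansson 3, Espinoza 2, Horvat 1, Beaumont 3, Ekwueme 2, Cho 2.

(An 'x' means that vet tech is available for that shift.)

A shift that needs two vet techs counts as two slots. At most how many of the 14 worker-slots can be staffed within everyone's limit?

13

Total capacity across all vet techs is 3+2+1+3+2+2 = 13, and 14 slots are needed, so at most 13 can be filled.
An assignment achieving 13: Jul 4→Espinoza+Cho, Jul 5→Johansson+Cho, Jul 6→Beaumont, Jul 7→Ekwueme, Jul 8→Espinoza+Beaumont, Jul 9→Johansson+Horvat, Jul 10→Johansson+Ekwueme, Jul 11→Beaumont.
Loads: Johansson 3/3, Espinoza 2/2, Horvat 1/1, Beaumont 3/3, Ekwueme 2/2, Cho 2/2.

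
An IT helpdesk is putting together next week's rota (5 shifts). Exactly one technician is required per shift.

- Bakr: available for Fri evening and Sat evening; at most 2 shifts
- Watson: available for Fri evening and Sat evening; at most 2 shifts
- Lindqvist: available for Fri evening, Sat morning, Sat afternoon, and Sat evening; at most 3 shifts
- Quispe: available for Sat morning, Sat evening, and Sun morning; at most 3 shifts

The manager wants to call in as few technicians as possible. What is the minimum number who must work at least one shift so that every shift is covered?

5 slots to fill and no one can take more than 3, so at least ⌈5/3⌉ = 2 technicians are needed.
Lindqvist and Quispe alone can cover everything: Fri evening→Lindqvist, Sat morning→Lindqvist, Sat afternoon→Lindqvist, Sat evening→Quispe, Sun morning→Quispe.

2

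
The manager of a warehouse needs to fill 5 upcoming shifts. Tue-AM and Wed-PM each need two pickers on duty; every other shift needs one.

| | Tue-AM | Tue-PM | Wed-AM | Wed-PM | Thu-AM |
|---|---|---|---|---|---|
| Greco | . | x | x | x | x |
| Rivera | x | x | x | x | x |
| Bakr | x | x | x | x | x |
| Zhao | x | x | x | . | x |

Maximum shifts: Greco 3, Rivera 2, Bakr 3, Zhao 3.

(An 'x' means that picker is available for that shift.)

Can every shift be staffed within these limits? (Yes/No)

One valid schedule: Tue-AM→Rivera+Bakr, Tue-PM→Greco, Wed-AM→Greco, Wed-PM→Greco+Rivera, Thu-AM→Bakr.
Loads: Greco 3/3, Rivera 2/2, Bakr 2/3, Zhao 0/3 — all within limits.

Yes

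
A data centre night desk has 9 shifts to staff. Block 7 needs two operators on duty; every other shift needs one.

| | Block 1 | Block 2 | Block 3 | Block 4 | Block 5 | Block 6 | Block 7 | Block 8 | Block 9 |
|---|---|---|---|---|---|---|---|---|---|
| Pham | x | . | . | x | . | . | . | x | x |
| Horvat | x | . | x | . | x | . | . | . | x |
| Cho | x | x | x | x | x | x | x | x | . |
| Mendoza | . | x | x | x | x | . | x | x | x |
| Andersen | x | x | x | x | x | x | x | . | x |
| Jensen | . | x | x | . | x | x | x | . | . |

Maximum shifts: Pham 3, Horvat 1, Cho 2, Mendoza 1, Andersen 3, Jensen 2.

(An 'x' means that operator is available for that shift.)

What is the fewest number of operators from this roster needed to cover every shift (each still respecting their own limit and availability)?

10 slots to fill and no one can take more than 3, so at least ⌈10/3⌉ = 4 operators are needed.
Pham, Cho, Andersen, and Jensen alone can cover everything: Block 1→Pham, Block 2→Cho, Block 3→Cho, Block 4→Andersen, Block 5→Andersen, Block 6→Jensen, Block 7→Andersen+Jensen, Block 8→Pham, Block 9→Pham.

4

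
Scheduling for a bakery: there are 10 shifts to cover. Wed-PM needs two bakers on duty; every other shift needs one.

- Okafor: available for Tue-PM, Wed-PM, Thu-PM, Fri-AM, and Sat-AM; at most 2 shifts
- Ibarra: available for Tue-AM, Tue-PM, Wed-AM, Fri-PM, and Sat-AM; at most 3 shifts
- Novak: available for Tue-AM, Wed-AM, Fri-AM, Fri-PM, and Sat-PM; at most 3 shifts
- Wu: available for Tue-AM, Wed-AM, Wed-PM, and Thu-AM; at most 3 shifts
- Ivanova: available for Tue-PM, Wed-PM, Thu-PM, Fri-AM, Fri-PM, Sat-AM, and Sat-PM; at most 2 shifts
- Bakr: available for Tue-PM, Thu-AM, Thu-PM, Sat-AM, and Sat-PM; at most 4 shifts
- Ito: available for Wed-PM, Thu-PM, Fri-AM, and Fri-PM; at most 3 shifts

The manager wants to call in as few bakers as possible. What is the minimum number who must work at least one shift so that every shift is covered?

4

11 slots to fill and no one can take more than 4, so at least ⌈11/4⌉ = 3 bakers are needed.
Any 3 bakers together have capacity at most 4+3+3 = 10 < 11 slots, so 3 can never suffice.
Okafor, Ibarra, Novak, and Wu alone can cover everything: Tue-AM→Novak, Tue-PM→Ibarra, Wed-AM→Wu, Wed-PM→Okafor+Wu, Thu-AM→Wu, Thu-PM→Okafor, Fri-AM→Novak, Fri-PM→Ibarra, Sat-AM→Ibarra, Sat-PM→Novak.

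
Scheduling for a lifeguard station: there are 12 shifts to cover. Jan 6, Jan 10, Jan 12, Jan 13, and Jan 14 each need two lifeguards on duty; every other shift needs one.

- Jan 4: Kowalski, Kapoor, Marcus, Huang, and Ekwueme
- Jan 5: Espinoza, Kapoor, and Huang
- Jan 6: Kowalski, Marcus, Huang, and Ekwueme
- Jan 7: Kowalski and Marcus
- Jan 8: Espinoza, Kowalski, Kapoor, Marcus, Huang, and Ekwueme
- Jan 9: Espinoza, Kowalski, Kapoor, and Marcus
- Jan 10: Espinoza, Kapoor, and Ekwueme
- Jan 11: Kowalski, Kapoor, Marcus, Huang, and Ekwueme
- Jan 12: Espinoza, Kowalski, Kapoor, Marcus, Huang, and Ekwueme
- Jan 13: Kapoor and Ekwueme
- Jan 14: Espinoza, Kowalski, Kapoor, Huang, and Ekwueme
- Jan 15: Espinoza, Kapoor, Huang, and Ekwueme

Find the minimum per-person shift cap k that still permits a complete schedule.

3

With 6 lifeguards and 17 worker-slots to fill, someone must work at least ⌈17/6⌉ = 3 shifts, so k ≥ 3.
k = 3 works: Jan 4→Kowalski, Jan 5→Espinoza, Jan 6→Marcus+Huang, Jan 7→Kowalski, Jan 8→Marcus, Jan 9→Espinoza, Jan 10→Espinoza+Kapoor, Jan 11→Kowalski, Jan 12→Marcus+Huang, Jan 13→Kapoor+Ekwueme, Jan 14→Huang+Ekwueme, Jan 15→Kapoor.
Loads: Espinoza 3, Kowalski 3, Kapoor 3, Marcus 3, Huang 3, Ekwueme 2 — all ≤ 3.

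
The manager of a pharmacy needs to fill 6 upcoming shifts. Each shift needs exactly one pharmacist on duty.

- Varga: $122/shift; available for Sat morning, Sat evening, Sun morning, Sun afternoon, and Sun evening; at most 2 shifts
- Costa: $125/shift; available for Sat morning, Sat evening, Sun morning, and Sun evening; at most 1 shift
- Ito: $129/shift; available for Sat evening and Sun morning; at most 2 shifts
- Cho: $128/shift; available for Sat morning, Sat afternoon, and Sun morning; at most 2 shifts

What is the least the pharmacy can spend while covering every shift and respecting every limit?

$754

Sat afternoon can only be covered by Cho, so that assignment is forced.
Sun afternoon can only be covered by Varga, so that assignment is forced.
Picking the cheapest available pharmacist for each shift independently would cost $738, but that ignores the shift limits.
An optimal schedule: Sat morning→Costa, Sat afternoon→Cho, Sat evening→Ito, Sun morning→Cho, Sun afternoon→Varga, Sun evening→Varga.
Total: 125 + 128 + 129 + 128 + 122 + 122 = $754.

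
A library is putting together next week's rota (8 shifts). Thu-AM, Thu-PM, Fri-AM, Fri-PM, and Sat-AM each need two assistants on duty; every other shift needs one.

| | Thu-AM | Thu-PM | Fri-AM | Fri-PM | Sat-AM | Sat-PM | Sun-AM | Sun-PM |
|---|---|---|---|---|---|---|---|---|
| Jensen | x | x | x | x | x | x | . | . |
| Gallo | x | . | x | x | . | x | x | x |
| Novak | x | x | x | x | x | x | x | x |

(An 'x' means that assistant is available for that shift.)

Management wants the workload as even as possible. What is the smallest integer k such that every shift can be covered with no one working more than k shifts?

5

With 3 assistants and 13 worker-slots to fill, someone must work at least ⌈13/3⌉ = 5 shifts, so k ≥ 5.
k = 5 works: Thu-AM→Jensen+Gallo, Thu-PM→Jensen+Novak, Fri-AM→Jensen+Gallo, Fri-PM→Jensen+Gallo, Sat-AM→Jensen+Novak, Sat-PM→Novak, Sun-AM→Gallo, Sun-PM→Gallo.
Loads: Jensen 5, Gallo 5, Novak 3 — all ≤ 5.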